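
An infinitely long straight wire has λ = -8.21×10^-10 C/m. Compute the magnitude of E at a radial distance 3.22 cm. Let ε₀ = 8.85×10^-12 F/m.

|E| ≈ 459 V/m

Coaxial Gaussian cylinder, radius r = 3.22 cm, length L.
Q_enc = λL, so λ_enc = -8.21×10^-10 C/m.
By Gauss's law (flux through the curved wall only), E·2πrL = λ_enc L/ε₀.
E = |λ_enc|/(2πε₀r) = (8.21×10^-10)/(2π·8.85×10^-12·0.0322) = 459 N/C.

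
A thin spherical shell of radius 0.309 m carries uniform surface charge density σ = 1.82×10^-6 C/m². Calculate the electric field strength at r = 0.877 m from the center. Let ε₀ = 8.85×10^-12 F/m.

2.55×10^4 N/C

Use a concentric Gaussian sphere at r = 0.877 m (r > 0.309 m).
The entire shell is enclosed: Q_enc = σ·4πR² = (1.82e-6)·4π·(0.309)² = 2.184×10^-6 C.
By Gauss's law, ∮E·dA = E·4πr² = Q_enc/ε₀.
E = |Q_enc|/(4πε₀r²) = (2.184×10^-6)/(4π·8.85×10^-12·(0.877)²) = 2.55e4 N/C.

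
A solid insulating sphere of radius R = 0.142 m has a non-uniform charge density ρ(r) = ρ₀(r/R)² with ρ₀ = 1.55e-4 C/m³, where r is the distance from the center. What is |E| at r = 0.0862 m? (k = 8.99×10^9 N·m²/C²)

By spherical symmetry E is radial; choose a Gaussian sphere of radius r = 0.0862 m (r < R).
Integrate the density: Q_enc = 4π ∫₀^r ρ₀(r'/R)^2 r'² dr' = 4πρ₀ r^5/(5·R²) = 9.195×10^-8 C.
Applying ∮E·dA = Q_enc/ε₀ with Φ = E(4πr²):
E = k|Q_enc|/r² = (8.99×10^9)(9.195×10^-8)/(0.0862)² = 1.11×10^5 N/C.

|E| ≈ 1.11×10^5 N/C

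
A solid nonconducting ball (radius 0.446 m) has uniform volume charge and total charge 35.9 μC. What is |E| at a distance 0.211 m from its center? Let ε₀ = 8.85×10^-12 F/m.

Take a concentric spherical Gaussian surface of radius r = 0.211 m (r < R).
Only the charge within r is enclosed: Q_enc = Q·(r/R)³ = (35.9 μC)·(0.211 m/0.446 m)³ = 3.801e-6 C.
By Gauss's law, ∮E·dA = E·4πr² = Q_enc/ε₀.
E = |Q_enc|/(4πε₀r²) = (3.801e-6)/(4π·8.85×10^-12·(0.211)²) = 7.68e5 N/C.

E = 7.68×10^5 N/C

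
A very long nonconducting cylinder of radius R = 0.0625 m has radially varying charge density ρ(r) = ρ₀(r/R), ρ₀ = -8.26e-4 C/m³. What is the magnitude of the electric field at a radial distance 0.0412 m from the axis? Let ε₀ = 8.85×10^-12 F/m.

E = 8.45e5 V/m

By cylindrical symmetry E is radial; use a coaxial Gaussian cylinder of radius 0.0412 m and length L (r < R).
λ_enc = ∫₀^r ρ(r')·2πr' dr' = (2πρ₀/R)·r^3/3 = -1.936×10^-6 C/m.
Gauss's law: E·2πrL = λ_enc L/ε₀.
E = |λ_enc|/(2πε₀r) = (1.936e-6)/(2π·8.85×10^-12·0.0412) = 8.45e5 N/C.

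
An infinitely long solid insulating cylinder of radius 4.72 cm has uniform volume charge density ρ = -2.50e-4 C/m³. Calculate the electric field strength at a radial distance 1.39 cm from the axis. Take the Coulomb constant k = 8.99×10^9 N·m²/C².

By cylindrical symmetry E is radial; use a coaxial Gaussian cylinder of radius 1.39 cm and length L (r < R).
Enclosed charge per unit length: λ_enc = ρ·πr² = (-2.50e-4)π(0.0139)² = -1.517×10^-7 C/m.
By Gauss's law (flux through the curved wall only), E·2πrL = λ_enc L/ε₀.
E = 2k|λ_enc|/r = 2(8.99×10^9)(1.517×10^-7)/(0.0139) = 1.96e5 N/C.

E ≈ 1.96e5 V/m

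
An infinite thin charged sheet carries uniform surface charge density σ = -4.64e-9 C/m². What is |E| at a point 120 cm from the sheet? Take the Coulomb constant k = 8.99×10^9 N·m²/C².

Choose a cylindrical pillbox piercing the sheet, end faces (area A) parallel to it.
Flux Φ = 2EA and Q_enc = σA, so 2EA = σA/ε₀ ⇒ E = |σ|/(2ε₀), independent of distance.
E = 2πk|σ| = 2π(8.99×10^9)(4.64e-9) = 262 N/C.

E ≈ 262 N/C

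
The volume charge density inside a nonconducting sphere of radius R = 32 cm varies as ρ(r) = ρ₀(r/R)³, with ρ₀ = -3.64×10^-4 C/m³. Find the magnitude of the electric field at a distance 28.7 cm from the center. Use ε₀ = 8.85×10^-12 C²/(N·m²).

Symmetry ⇒ E = E(r) r̂. Gaussian sphere of radius r = 28.7 cm (r < R).
Integrate the density: Q_enc = 4π ∫₀^r ρ₀(r'/R)^3 r'² dr' = 4πρ₀ r^6/(6·R³) = -1.30e-5 C.
Since E is radial and uniform over the Gaussian sphere, Φ = E·4πr² = Q_enc/ε₀.
E = |Q_enc|/(4πε₀r²) = (1.30e-5)/(4π·8.85×10^-12·(0.287)²) = 1.42×10^6 N/C.

|E| = 1.42×10^6 N/C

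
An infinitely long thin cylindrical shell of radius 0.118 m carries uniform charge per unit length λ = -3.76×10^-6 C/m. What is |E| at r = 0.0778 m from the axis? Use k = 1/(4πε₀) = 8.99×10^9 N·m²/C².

|E| = 0 N/C

Choose a coaxial cylinder of radius r = 0.0778 m (arbitrary length L) as the Gaussian surface (r < 0.118 m, inside the shell).
All the surface charge lies outside this cylinder: Q_enc = 0, hence E = 0.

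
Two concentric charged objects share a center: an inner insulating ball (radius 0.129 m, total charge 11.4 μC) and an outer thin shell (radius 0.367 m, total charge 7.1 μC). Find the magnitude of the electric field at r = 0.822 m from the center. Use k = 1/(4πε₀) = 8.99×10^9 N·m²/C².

Take a concentric spherical Gaussian surface of radius r = 0.822 m (r > 0.367 m, enclosing both).
Q_enc = (11.4 μC) + (7.1 μC) = 1.85e-5 C.
Since E is radial and uniform over the Gaussian sphere, Φ = E·4πr² = Q_enc/ε₀.
E = k|Q_enc|/r² = (8.99×10^9)(1.85e-5)/(0.822)² = 2.46e5 N/C.

|E| ≈ 2.46e5 N/C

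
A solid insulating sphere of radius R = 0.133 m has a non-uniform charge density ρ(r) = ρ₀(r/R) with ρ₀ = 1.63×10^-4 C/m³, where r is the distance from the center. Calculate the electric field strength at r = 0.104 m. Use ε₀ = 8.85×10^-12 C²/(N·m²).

E = 3.74e5 N/C

Take a concentric spherical Gaussian surface of radius r = 0.104 m (r < R).
Q_enc = ∫₀^r ρ(r')·4πr'² dr' = (4πρ₀/R) ∫₀^r r'^3 dr' = 4πρ₀ r^4/(4·R) = 4.504e-7 C.
Since E is radial and uniform over the Gaussian sphere, Φ = E·4πr² = Q_enc/ε₀.
E = |Q_enc|/(4πε₀r²) = (4.504×10^-7)/(4π·8.85×10^-12·(0.104)²) = 3.74e5 N/C.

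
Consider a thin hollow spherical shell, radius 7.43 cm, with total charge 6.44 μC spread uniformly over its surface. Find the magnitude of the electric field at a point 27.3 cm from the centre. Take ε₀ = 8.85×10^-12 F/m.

Symmetry ⇒ E = E(r) r̂. Gaussian sphere of radius r = 27.3 cm (r > 7.43 cm).
The entire shell is enclosed: Q_enc = 6.44×10^-6 C.
Gauss's law: E·4πr² = Q_enc/ε₀.
E = |Q_enc|/(4πε₀r²) = (6.44×10^-6)/(4π·8.85×10^-12·(0.273)²) = 7.77e5 N/C.

|E| = 7.77×10^5 V/m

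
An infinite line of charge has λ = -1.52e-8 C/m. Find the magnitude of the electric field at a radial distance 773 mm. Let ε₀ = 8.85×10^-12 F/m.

354 V/m

By cylindrical symmetry E is radial; use a coaxial Gaussian cylinder of radius 773 mm and length L.
Q_enc = λL, so λ_enc = -1.52e-8 C/m.
By Gauss's law (flux through the curved wall only), E·2πrL = λ_enc L/ε₀.
E = |λ_enc|/(2πε₀r) = (1.52e-8)/(2π·8.85×10^-12·0.773) = 354 N/C.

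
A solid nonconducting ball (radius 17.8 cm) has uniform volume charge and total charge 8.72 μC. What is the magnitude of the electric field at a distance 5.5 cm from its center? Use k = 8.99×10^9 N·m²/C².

|E| = 7.65×10^5 N/C

Use a concentric Gaussian sphere at r = 5.5 cm (r < R).
Only the charge within r is enclosed: Q_enc = Q·(r/R)³ = (8.72 μC)·(5.5 cm/17.8 cm)³ = 2.572e-7 C.
Since E is radial and uniform over the Gaussian sphere, Φ = E·4πr² = Q_enc/ε₀.
E = k|Q_enc|/r² = (8.99×10^9)(2.572e-7)/(0.055)² = 7.65e5 N/C.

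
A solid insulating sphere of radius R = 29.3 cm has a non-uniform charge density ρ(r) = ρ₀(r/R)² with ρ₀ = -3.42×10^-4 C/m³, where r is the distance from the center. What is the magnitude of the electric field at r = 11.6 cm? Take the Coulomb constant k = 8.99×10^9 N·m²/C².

E = 1.40×10^5 N/C

Use a concentric Gaussian sphere at r = 11.6 cm (r < R).
Integrate the density: Q_enc = 4π ∫₀^r ρ₀(r'/R)^2 r'² dr' = 4πρ₀ r^5/(5·R²) = -2.103e-7 C.
Gauss's law: E·4πr² = Q_enc/ε₀.
E = k|Q_enc|/r² = (8.99×10^9)(2.103×10^-7)/(0.116)² = 1.40×10^5 N/C.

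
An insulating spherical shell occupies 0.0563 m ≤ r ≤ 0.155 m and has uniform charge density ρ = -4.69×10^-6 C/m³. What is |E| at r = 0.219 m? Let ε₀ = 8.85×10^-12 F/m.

By spherical symmetry E is radial; choose a Gaussian sphere of radius r = 0.219 m (r > 0.155 m, enclosing the whole shell).
Q_enc = ρ·(4π/3)(b³ − a³) = (-4.69e-6)·(4π/3)·((0.155)³ − (0.0563)³) = -6.965×10^-8 C.
Gauss's law: E·4πr² = Q_enc/ε₀.
E = |Q_enc|/(4πε₀r²) = (6.965e-8)/(4π·8.85×10^-12·(0.219)²) = 1.31e4 N/C.

|E| = 1.31e4 N/C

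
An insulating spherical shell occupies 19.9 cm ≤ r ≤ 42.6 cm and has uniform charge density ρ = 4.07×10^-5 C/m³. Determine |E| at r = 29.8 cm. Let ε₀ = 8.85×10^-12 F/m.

By spherical symmetry E is radial; choose a Gaussian sphere of radius r = 29.8 cm (within the shell material, 19.9 cm < r < 42.6 cm).
Only the shell between 19.9 cm and r is enclosed: Q_enc = ρ·(4π/3)(r³ − a³) = (4.07×10^-5)·(4π/3)·((0.298)³ − (0.199)³) = 3.168e-6 C.
Since E is radial and uniform over the Gaussian sphere, Φ = E·4πr² = Q_enc/ε₀.
E = |Q_enc|/(4πε₀r²) = (3.168×10^-6)/(4π·8.85×10^-12·(0.298)²) = 3.21×10^5 N/C.

|E| ≈ 3.21×10^5 N/C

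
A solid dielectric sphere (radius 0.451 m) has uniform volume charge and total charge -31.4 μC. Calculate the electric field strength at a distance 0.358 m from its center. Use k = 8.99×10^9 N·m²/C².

Take a concentric spherical Gaussian surface of radius r = 0.358 m (r < R).
For a uniform sphere the enclosed fraction is (r/R)³, so Q_enc = (-31.4 μC)(0.358/0.451)³ = -1.571×10^-5 C.
Gauss's law: E·4πr² = Q_enc/ε₀.
E = k|Q_enc|/r² = (8.99×10^9)(1.571×10^-5)/(0.358)² = 1.10e6 N/C.

E ≈ 1.10×10^6 N/C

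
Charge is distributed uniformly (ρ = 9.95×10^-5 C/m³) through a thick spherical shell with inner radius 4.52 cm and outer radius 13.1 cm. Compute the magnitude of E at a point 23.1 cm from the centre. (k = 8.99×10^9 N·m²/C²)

By spherical symmetry E is radial; choose a Gaussian sphere of radius r = 23.1 cm (r > 13.1 cm, enclosing the whole shell).
Q_enc = ρ·(4π/3)(b³ − a³) = (9.95e-5)·(4π/3)·((0.131)³ − (0.0452)³) = 8.985e-7 C.
By Gauss's law, ∮E·dA = E·4πr² = Q_enc/ε₀.
E = k|Q_enc|/r² = (8.99×10^9)(8.985e-7)/(0.231)² = 1.51×10^5 N/C.

1.51×10^5 V/m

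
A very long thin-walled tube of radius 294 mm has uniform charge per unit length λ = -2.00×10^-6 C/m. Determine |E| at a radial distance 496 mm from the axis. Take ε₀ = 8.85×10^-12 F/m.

Coaxial Gaussian cylinder, radius r = 496 mm, length L (r > 294 mm).
The full line charge is enclosed: λ_enc = -2.00×10^-6 C/m.
By Gauss's law (flux through the curved wall only), E·2πrL = λ_enc L/ε₀.
E = |λ_enc|/(2πε₀r) = (2.00×10^-6)/(2π·8.85×10^-12·0.496) = 7.25×10^4 N/C.

E = 7.25e4 N/C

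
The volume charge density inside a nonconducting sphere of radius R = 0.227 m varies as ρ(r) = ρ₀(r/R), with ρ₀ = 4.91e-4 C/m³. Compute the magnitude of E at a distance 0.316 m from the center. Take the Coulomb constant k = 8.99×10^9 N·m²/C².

|E| = 1.62×10^6 N/C

Symmetry ⇒ E = E(r) r̂. Gaussian sphere of radius r = 0.316 m (r > R, all charge enclosed).
Q_enc = 4π ∫₀^R ρ₀(r'/R)^1 r'² dr' = 4πρ₀R³/4 = 1.804e-5 C.
Gauss's law: E·4πr² = Q_enc/ε₀.
E = k|Q_enc|/r² = (8.99×10^9)(1.804×10^-5)/(0.316)² = 1.62×10^6 N/C.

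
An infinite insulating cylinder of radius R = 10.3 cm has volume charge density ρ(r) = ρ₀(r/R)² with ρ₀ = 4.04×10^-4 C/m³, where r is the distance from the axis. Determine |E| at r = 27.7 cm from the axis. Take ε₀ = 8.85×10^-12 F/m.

E = 4.37e5 N/C

By cylindrical symmetry E is radial; use a coaxial Gaussian cylinder of radius 27.7 cm and length L (r > R, full charge per length enclosed).
λ_enc = 2π ∫₀^R ρ₀(r'/R)^2 r' dr' = 2πρ₀R²/4 = 6.732×10^-6 C/m.
Applying ∮E·dA = Q_enc/ε₀ with the end caps contributing no flux:
E = |λ_enc|/(2πε₀r) = (6.732×10^-6)/(2π·8.85×10^-12·0.277) = 4.37e5 N/C.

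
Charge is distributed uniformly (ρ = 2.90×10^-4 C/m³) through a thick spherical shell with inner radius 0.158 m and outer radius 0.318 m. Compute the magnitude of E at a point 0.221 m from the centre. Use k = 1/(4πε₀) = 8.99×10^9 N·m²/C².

|E| = 1.53e6 N/C

Symmetry ⇒ E = E(r) r̂. Gaussian sphere of radius r = 0.221 m (within the shell material, 0.158 m < r < 0.318 m).
Only the shell between 0.158 m and r is enclosed: Q_enc = ρ·(4π/3)(r³ − a³) = (2.90×10^-4)·(4π/3)·((0.221)³ − (0.158)³) = 8.32×10^-6 C.
Applying ∮E·dA = Q_enc/ε₀ with Φ = E(4πr²):
E = k|Q_enc|/r² = (8.99×10^9)(8.32e-6)/(0.221)² = 1.53×10^6 N/C.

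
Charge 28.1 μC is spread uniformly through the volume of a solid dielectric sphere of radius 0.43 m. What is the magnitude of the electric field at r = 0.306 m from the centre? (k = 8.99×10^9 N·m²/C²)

Symmetry ⇒ E = E(r) r̂. Gaussian sphere of radius r = 0.306 m (r < R).
For a uniform sphere the enclosed fraction is (r/R)³, so Q_enc = (28.1 μC)(0.306/0.43)³ = 1.013×10^-5 C.
Since E is radial and uniform over the Gaussian sphere, Φ = E·4πr² = Q_enc/ε₀.
E = k|Q_enc|/r² = (8.99×10^9)(1.013e-5)/(0.306)² = 9.72×10^5 N/C.

|E| = 9.72×10^5 V/m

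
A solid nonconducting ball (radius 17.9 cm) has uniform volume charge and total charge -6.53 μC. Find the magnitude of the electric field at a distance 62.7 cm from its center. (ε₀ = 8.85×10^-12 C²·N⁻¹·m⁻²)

Take a concentric spherical Gaussian surface of radius r = 62.7 cm (r > R, so the entire charge is enclosed).
Q_enc = -6.53 μC = -6.53e-6 C.
Since E is radial and uniform over the Gaussian sphere, Φ = E·4πr² = Q_enc/ε₀.
E = |Q_enc|/(4πε₀r²) = (6.53×10^-6)/(4π·8.85×10^-12·(0.627)²) = 1.49e5 N/C.

|E| = 1.49e5 N/C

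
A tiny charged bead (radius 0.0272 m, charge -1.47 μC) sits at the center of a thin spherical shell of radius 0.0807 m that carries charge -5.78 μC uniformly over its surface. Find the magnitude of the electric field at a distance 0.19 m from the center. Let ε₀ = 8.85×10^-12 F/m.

E ≈ 1.81e6 V/m

Symmetry ⇒ E = E(r) r̂. Gaussian sphere of radius r = 0.19 m (r > 0.0807 m, enclosing both).
Q_enc = (-1.47 μC) + (-5.78 μC) = -7.25e-6 C.
Gauss's law: E·4πr² = Q_enc/ε₀.
E = |Q_enc|/(4πε₀r²) = (7.25×10^-6)/(4π·8.85×10^-12·(0.19)²) = 1.81×10^6 N/C.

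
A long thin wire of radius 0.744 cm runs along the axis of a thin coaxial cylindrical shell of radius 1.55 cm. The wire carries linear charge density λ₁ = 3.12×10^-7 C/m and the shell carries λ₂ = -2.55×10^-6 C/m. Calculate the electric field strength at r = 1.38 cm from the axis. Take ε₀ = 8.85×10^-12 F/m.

By cylindrical symmetry E is radial; use a coaxial Gaussian cylinder of radius 1.38 cm and length L (between the conductors, 0.744 cm < r < 1.55 cm).
Only the inner wire is enclosed; the outer shell contributes nothing inside itself. λ_enc = λ₁ = 3.12×10^-7 C/m.
By Gauss's law (flux through the curved wall only), E·2πrL = λ_enc L/ε₀.
E = |λ_enc|/(2πε₀r) = (3.12×10^-7)/(2π·8.85×10^-12·0.0138) = 4.07×10^5 N/C.

|E| = 4.07×10^5 V/m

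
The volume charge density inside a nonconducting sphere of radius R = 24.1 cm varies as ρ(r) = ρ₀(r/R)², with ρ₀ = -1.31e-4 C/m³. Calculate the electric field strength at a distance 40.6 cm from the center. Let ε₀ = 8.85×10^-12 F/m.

E = 2.51×10^5 N/C

Symmetry ⇒ E = E(r) r̂. Gaussian sphere of radius r = 40.6 cm (r > R, all charge enclosed).
Q_enc = 4π ∫₀^R ρ₀(r'/R)^2 r'² dr' = 4πρ₀R³/5 = -4.609×10^-6 C.
Since E is radial and uniform over the Gaussian sphere, Φ = E·4πr² = Q_enc/ε₀.
E = |Q_enc|/(4πε₀r²) = (4.609×10^-6)/(4π·8.85×10^-12·(0.406)²) = 2.51×10^5 N/C.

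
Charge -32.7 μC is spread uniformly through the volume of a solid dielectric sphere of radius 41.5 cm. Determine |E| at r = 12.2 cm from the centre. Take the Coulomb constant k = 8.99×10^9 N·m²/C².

By spherical symmetry E is radial; choose a Gaussian sphere of radius r = 12.2 cm (r < R).
Only the charge within r is enclosed: Q_enc = Q·(r/R)³ = (-32.7 μC)·(12.2 cm/41.5 cm)³ = -8.308×10^-7 C.
Gauss's law: E·4πr² = Q_enc/ε₀.
E = k|Q_enc|/r² = (8.99×10^9)(8.308×10^-7)/(0.122)² = 5.02×10^5 N/C.

|E| = 5.02×10^5 N/C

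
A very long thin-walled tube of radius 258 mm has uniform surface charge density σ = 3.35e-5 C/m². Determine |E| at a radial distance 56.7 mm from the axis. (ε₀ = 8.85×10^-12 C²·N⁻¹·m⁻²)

|E| = 0 N/C

Coaxial Gaussian cylinder, radius r = 56.7 mm, length L (r < 258 mm, inside the shell).
All the surface charge lies outside this cylinder: Q_enc = 0, hence E = 0.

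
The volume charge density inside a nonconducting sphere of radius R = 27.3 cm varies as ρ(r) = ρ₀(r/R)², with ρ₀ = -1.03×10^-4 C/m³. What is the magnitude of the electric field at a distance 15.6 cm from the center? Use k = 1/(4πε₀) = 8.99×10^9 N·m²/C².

By spherical symmetry E is radial; choose a Gaussian sphere of radius r = 15.6 cm (r < R).
Q_enc = ∫₀^r ρ(r')·4πr'² dr' = (4πρ₀/R²) ∫₀^r r'^4 dr' = 4πρ₀ r^5/(5·R²) = -3.209×10^-7 C.
Applying ∮E·dA = Q_enc/ε₀ with Φ = E(4πr²):
E = k|Q_enc|/r² = (8.99×10^9)(3.209×10^-7)/(0.156)² = 1.19e5 N/C.

|E| = 1.19×10^5 N/C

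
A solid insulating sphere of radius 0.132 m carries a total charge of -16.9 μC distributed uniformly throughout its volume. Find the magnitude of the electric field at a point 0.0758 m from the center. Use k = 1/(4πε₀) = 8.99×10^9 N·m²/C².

By spherical symmetry E is radial; choose a Gaussian sphere of radius r = 0.0758 m (r < R).
For a uniform sphere the enclosed fraction is (r/R)³, so Q_enc = (-16.9 μC)(0.0758/0.132)³ = -3.20e-6 C.
By Gauss's law, ∮E·dA = E·4πr² = Q_enc/ε₀.
E = k|Q_enc|/r² = (8.99×10^9)(3.20×10^-6)/(0.0758)² = 5.01×10^6 N/C.

|E| = 5.01×10^6 V/m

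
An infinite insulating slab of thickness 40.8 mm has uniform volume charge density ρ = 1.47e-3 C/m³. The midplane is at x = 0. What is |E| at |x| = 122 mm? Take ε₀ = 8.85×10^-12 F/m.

E = 3.39e6 V/m

The point |x| = 122 mm lies outside the slab (half-thickness 0.0204 m). A symmetric pillbox spanning the full slab encloses Q_enc = ρ·d·A.
Flux = 2EA ⇒ E = |ρ|d/(2ε₀), independent of distance outside.
E = (1.47e-3)(0.0408)/(2·8.85×10^-12) = 3.39e6 N/C.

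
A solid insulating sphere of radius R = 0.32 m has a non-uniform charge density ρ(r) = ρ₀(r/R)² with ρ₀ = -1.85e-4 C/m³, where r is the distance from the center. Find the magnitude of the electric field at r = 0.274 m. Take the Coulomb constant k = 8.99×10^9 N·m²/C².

Take a concentric spherical Gaussian surface of radius r = 0.274 m (r < R).
Q_enc = ∫₀^r ρ(r')·4πr'² dr' = (4πρ₀/R²) ∫₀^r r'^4 dr' = 4πρ₀ r^5/(5·R²) = -7.012×10^-6 C.
Since E is radial and uniform over the Gaussian sphere, Φ = E·4πr² = Q_enc/ε₀.
E = k|Q_enc|/r² = (8.99×10^9)(7.012e-6)/(0.274)² = 8.40e5 N/C.

E = 8.40e5 V/m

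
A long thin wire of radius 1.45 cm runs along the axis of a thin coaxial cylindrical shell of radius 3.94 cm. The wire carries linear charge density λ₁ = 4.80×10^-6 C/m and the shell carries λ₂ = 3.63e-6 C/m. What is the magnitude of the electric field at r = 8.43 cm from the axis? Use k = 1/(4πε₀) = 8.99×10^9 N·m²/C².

|E| ≈ 1.80×10^6 V/m

By cylindrical symmetry E is radial; use a coaxial Gaussian cylinder of radius 8.43 cm and length L (r > 3.94 cm, enclosing both).
λ_enc = λ₁ + λ₂ = (4.80e-6) + (3.63e-6) = 8.43×10^-6 C/m.
Gauss's law: E·2πrL = λ_enc L/ε₀.
E = 2k|λ_enc|/r = 2(8.99×10^9)(8.43e-6)/(0.0843) = 1.80×10^6 N/C.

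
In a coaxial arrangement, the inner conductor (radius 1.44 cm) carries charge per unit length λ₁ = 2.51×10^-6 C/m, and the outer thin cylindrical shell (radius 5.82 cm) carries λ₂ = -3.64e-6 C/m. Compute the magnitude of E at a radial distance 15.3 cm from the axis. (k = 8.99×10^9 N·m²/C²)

Take a coaxial cylindrical Gaussian surface of radius r = 15.3 cm and length L (r > 5.82 cm, enclosing both).
λ_enc = λ₁ + λ₂ = (2.51×10^-6) + (-3.64×10^-6) = -1.13×10^-6 C/m.
Gauss's law: E·2πrL = λ_enc L/ε₀.
E = 2k|λ_enc|/r = 2(8.99×10^9)(1.13×10^-6)/(0.153) = 1.33×10^5 N/C.

E ≈ 1.33×10^5 N/C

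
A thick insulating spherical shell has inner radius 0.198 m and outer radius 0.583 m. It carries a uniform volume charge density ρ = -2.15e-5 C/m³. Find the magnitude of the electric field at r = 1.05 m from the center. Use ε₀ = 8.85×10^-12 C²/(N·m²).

E ≈ 1.40×10^5 V/m

Symmetry ⇒ E = E(r) r̂. Gaussian sphere of radius r = 1.05 m (r > 0.583 m, enclosing the whole shell).
Q_enc = ρ·(4π/3)(b³ − a³) = (-2.15×10^-5)·(4π/3)·((0.583)³ − (0.198)³) = -1.715e-5 C.
By Gauss's law, ∮E·dA = E·4πr² = Q_enc/ε₀.
E = |Q_enc|/(4πε₀r²) = (1.715e-5)/(4π·8.85×10^-12·(1.05)²) = 1.40e5 N/C.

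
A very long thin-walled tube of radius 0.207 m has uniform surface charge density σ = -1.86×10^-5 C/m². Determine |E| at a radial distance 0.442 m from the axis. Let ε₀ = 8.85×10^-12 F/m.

Choose a coaxial cylinder of radius r = 0.442 m (arbitrary length L) as the Gaussian surface (r > 0.207 m).
The whole shell is enclosed: λ_enc = σ·2πR = (-1.86×10^-5)·2π·(0.207) = -2.419×10^-5 C/m.
Gauss's law: E·2πrL = λ_enc L/ε₀.
E = |λ_enc|/(2πε₀r) = (2.419×10^-5)/(2π·8.85×10^-12·0.442) = 9.84×10^5 N/C.

|E| ≈ 9.84×10^5 N/C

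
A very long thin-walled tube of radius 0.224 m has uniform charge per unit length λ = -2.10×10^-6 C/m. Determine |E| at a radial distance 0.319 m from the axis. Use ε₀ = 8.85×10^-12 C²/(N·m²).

1.18×10^5 N/C

Coaxial Gaussian cylinder, radius r = 0.319 m, length L (r > 0.224 m).
The full line charge is enclosed: λ_enc = -2.10e-6 C/m.
Gauss's law: E·2πrL = λ_enc L/ε₀.
E = |λ_enc|/(2πε₀r) = (2.10×10^-6)/(2π·8.85×10^-12·0.319) = 1.18×10^5 N/C.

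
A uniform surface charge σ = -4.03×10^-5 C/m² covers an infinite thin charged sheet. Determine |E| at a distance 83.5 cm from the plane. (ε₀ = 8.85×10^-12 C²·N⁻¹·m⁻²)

By planar symmetry E is perpendicular to the sheet and uniform; use a Gaussian pillbox with flat faces of area A on each side of the sheet.
Only the two end caps contribute flux: Φ = 2EA. With Q_enc = σA, Gauss's law gives E = |σ|/(2ε₀).
E = |σ|/(2ε₀) = (4.03e-5)/(2·8.85×10^-12) = 2.28e6 N/C.

E = 2.28e6 N/C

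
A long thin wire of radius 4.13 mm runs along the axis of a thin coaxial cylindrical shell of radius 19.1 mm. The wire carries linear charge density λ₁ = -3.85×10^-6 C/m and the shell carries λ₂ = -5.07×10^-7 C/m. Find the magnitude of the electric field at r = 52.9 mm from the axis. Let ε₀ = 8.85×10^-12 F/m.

By cylindrical symmetry E is radial; use a coaxial Gaussian cylinder of radius 52.9 mm and length L (r > 19.1 mm, enclosing both).
λ_enc = λ₁ + λ₂ = (-3.85e-6) + (-5.07×10^-7) = -4.357×10^-6 C/m.
Applying ∮E·dA = Q_enc/ε₀ with the end caps contributing no flux:
E = |λ_enc|/(2πε₀r) = (4.357×10^-6)/(2π·8.85×10^-12·0.0529) = 1.48e6 N/C.

E ≈ 1.48×10^6 V/m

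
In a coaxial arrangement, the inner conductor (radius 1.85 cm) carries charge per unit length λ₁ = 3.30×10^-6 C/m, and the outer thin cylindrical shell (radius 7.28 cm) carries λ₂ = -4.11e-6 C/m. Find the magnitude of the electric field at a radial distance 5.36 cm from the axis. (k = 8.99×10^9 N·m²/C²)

By cylindrical symmetry E is radial; use a coaxial Gaussian cylinder of radius 5.36 cm and length L (between the conductors, 1.85 cm < r < 7.28 cm).
The shell at 7.28 cm lies outside the Gaussian surface, so λ_enc = λ₁ = 3.30e-6 C/m.
Since E is radial and uniform over the curved surface, Φ = E·2πrL = Q_enc/ε₀ = λ_enc L/ε₀.
E = 2k|λ_enc|/r = 2(8.99×10^9)(3.30×10^-6)/(0.0536) = 1.11×10^6 N/C.

E = 1.11×10^6 N/C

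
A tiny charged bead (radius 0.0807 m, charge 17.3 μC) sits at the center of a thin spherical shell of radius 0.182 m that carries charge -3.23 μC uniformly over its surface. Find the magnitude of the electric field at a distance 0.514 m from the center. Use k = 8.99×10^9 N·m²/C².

By spherical symmetry E is radial; choose a Gaussian sphere of radius r = 0.514 m (r > 0.182 m, enclosing both).
Q_enc = (17.3 μC) + (-3.23 μC) = 1.407×10^-5 C.
Applying ∮E·dA = Q_enc/ε₀ with Φ = E(4πr²):
E = k|Q_enc|/r² = (8.99×10^9)(1.407×10^-5)/(0.514)² = 4.79×10^5 N/C.

E ≈ 4.79×10^5 V/m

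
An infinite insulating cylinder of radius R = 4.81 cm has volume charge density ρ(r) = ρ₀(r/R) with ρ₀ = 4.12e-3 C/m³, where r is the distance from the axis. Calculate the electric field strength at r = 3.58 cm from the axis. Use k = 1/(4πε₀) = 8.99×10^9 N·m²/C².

Choose a coaxial cylinder of radius r = 3.58 cm (arbitrary length L) as the Gaussian surface (r < R).
λ_enc = ∫₀^r ρ(r')·2πr' dr' = (2πρ₀/R)·r^3/3 = 8.231×10^-6 C/m.
Applying ∮E·dA = Q_enc/ε₀ with the end caps contributing no flux:
E = 2k|λ_enc|/r = 2(8.99×10^9)(8.231×10^-6)/(0.0358) = 4.13×10^6 N/C.

4.13×10^6 V/m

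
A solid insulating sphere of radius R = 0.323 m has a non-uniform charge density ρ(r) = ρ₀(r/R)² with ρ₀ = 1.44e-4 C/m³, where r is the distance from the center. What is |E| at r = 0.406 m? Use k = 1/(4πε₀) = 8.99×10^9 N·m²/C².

E = 6.65×10^5 N/C

By spherical symmetry E is radial; choose a Gaussian sphere of radius r = 0.406 m (r > R, all charge enclosed).
Q_enc = 4π ∫₀^R ρ₀(r'/R)^2 r'² dr' = 4πρ₀R³/5 = 1.22×10^-5 C.
Gauss's law: E·4πr² = Q_enc/ε₀.
E = k|Q_enc|/r² = (8.99×10^9)(1.22×10^-5)/(0.406)² = 6.65e5 N/C.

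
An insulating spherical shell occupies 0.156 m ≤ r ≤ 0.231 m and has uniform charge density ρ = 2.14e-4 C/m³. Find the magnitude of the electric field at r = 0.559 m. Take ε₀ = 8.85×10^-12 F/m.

Use a concentric Gaussian sphere at r = 0.559 m (r > 0.231 m, enclosing the whole shell).
Q_enc = ρ·(4π/3)(b³ − a³) = (2.14×10^-4)·(4π/3)·((0.231)³ − (0.156)³) = 7.646×10^-6 C.
By Gauss's law, ∮E·dA = E·4πr² = Q_enc/ε₀.
E = |Q_enc|/(4πε₀r²) = (7.646e-6)/(4π·8.85×10^-12·(0.559)²) = 2.20×10^5 N/C.

|E| ≈ 2.20×10^5 N/C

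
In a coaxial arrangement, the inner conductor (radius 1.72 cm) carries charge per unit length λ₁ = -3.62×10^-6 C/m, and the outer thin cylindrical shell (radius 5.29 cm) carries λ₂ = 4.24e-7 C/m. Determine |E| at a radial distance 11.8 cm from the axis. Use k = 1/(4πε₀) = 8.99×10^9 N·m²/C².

4.87×10^5 N/C

By cylindrical symmetry E is radial; use a coaxial Gaussian cylinder of radius 11.8 cm and length L (r > 5.29 cm, enclosing both).
λ_enc = λ₁ + λ₂ = (-3.62e-6) + (4.24×10^-7) = -3.196e-6 C/m.
Gauss's law: E·2πrL = λ_enc L/ε₀.
E = 2k|λ_enc|/r = 2(8.99×10^9)(3.196×10^-6)/(0.118) = 4.87e5 N/C.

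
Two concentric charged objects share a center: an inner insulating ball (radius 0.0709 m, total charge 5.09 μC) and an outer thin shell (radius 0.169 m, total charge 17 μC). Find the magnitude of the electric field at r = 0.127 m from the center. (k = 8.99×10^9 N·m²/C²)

Take a concentric spherical Gaussian surface of radius r = 0.127 m (between the bodies, 0.0709 m < r < 0.169 m).
The shell at 0.169 m lies outside the Gaussian surface, so Q_enc = 5.09 μC = 5.09×10^-6 C.
Applying ∮E·dA = Q_enc/ε₀ with Φ = E(4πr²):
E = k|Q_enc|/r² = (8.99×10^9)(5.09×10^-6)/(0.127)² = 2.84e6 N/C.

2.84×10^6 N/C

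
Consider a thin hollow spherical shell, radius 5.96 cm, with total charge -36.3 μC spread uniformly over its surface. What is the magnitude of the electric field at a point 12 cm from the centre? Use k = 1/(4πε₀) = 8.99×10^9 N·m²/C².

By spherical symmetry E is radial; choose a Gaussian sphere of radius r = 12 cm (r > 5.96 cm).
The entire shell is enclosed: Q_enc = -3.63×10^-5 C.
Gauss's law: E·4πr² = Q_enc/ε₀.
E = k|Q_enc|/r² = (8.99×10^9)(3.63×10^-5)/(0.12)² = 2.27×10^7 N/C.

E = 2.27×10^7 N/C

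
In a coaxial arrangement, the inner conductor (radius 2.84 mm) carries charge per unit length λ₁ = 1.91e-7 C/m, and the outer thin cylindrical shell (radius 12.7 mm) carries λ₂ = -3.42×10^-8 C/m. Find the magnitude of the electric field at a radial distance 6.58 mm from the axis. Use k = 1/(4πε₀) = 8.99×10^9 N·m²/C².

Coaxial Gaussian cylinder, radius r = 6.58 mm, length L (between the conductors, 2.84 mm < r < 12.7 mm).
The shell at 12.7 mm lies outside the Gaussian surface, so λ_enc = λ₁ = 1.91×10^-7 C/m.
Gauss's law: E·2πrL = λ_enc L/ε₀.
E = 2k|λ_enc|/r = 2(8.99×10^9)(1.91×10^-7)/(0.00658) = 5.22×10^5 N/C.

|E| = 5.22×10^5 N/C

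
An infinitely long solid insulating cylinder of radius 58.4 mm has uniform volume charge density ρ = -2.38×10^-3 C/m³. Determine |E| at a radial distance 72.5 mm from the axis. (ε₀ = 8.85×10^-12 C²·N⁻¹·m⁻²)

|E| ≈ 6.33×10^6 N/C

Choose a coaxial cylinder of radius r = 72.5 mm (arbitrary length L) as the Gaussian surface (r > 58.4 mm, full cross-section enclosed).
λ_enc = ρ·πR² = (-2.38×10^-3)π(0.0584)² = -2.55e-5 C/m.
Applying ∮E·dA = Q_enc/ε₀ with the end caps contributing no flux:
E = |λ_enc|/(2πε₀r) = (2.55e-5)/(2π·8.85×10^-12·0.0725) = 6.33×10^6 N/C.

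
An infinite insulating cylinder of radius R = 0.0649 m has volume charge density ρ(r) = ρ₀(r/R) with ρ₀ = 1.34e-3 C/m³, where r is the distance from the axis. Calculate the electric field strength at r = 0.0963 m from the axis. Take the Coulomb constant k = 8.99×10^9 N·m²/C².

E = 2.21e6 V/m

Choose a coaxial cylinder of radius r = 0.0963 m (arbitrary length L) as the Gaussian surface (r > R, full charge per length enclosed).
λ_enc = 2π ∫₀^R ρ₀(r'/R)^1 r' dr' = 2πρ₀R²/3 = 1.182e-5 C/m.
Since E is radial and uniform over the curved surface, Φ = E·2πrL = Q_enc/ε₀ = λ_enc L/ε₀.
E = 2k|λ_enc|/r = 2(8.99×10^9)(1.182×10^-5)/(0.0963) = 2.21×10^6 N/C.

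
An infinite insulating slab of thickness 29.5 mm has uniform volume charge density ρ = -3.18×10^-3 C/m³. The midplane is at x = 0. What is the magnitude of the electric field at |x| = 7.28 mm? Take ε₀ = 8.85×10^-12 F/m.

By symmetry E is perpendicular to the slab. A Gaussian pillbox from −7.28 mm to +7.28 mm (face area A) lies entirely within the slab.
Q_enc = ρ·(2x)·A and flux = 2EA, so 2EA = 2ρxA/ε₀ ⇒ E = |ρ|x/ε₀.
E = (3.18×10^-3)(0.00728)/(8.85×10^-12) = 2.62e6 N/C.

|E| ≈ 2.62×10^6 N/C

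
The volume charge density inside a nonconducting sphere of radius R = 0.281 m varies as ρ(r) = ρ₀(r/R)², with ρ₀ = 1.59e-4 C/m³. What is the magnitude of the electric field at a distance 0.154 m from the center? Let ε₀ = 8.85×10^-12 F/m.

1.66e5 N/C

By spherical symmetry E is radial; choose a Gaussian sphere of radius r = 0.154 m (r < R).
Integrate the density: Q_enc = 4π ∫₀^r ρ₀(r'/R)^2 r'² dr' = 4πρ₀ r^5/(5·R²) = 4.384×10^-7 C.
Applying ∮E·dA = Q_enc/ε₀ with Φ = E(4πr²):
E = |Q_enc|/(4πε₀r²) = (4.384×10^-7)/(4π·8.85×10^-12·(0.154)²) = 1.66×10^5 N/C.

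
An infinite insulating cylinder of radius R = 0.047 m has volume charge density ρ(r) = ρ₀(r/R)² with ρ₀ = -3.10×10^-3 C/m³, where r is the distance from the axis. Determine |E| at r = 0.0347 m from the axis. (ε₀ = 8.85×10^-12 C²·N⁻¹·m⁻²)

E ≈ 1.66×10^6 N/C

Coaxial Gaussian cylinder, radius r = 0.0347 m, length L (r < R).
λ_enc = ∫₀^r ρ(r')·2πr' dr' = (2πρ₀/R²)·r^4/4 = -3.196×10^-6 C/m.
By Gauss's law (flux through the curved wall only), E·2πrL = λ_enc L/ε₀.
E = |λ_enc|/(2πε₀r) = (3.196e-6)/(2π·8.85×10^-12·0.0347) = 1.66×10^6 N/C.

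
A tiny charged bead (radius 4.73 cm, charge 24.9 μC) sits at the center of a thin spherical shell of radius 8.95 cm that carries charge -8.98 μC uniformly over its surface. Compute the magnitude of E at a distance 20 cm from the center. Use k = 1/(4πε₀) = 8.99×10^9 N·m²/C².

Use a concentric Gaussian sphere at r = 20 cm (r > 8.95 cm, enclosing both).
Q_enc = (24.9 μC) + (-8.98 μC) = 1.592×10^-5 C.
Gauss's law: E·4πr² = Q_enc/ε₀.
E = k|Q_enc|/r² = (8.99×10^9)(1.592×10^-5)/(0.2)² = 3.58×10^6 N/C.

|E| = 3.58×10^6 N/C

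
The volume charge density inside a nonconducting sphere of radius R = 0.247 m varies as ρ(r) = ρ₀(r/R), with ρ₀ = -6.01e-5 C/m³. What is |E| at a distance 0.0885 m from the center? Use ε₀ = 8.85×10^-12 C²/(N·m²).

|E| ≈ 5.38×10^4 V/m

Use a concentric Gaussian sphere at r = 0.0885 m (r < R).
Integrate the density: Q_enc = 4π ∫₀^r ρ₀(r'/R)^1 r'² dr' = 4πρ₀ r^4/(4·R) = -4.689×10^-8 C.
Since E is radial and uniform over the Gaussian sphere, Φ = E·4πr² = Q_enc/ε₀.
E = |Q_enc|/(4πε₀r²) = (4.689e-8)/(4π·8.85×10^-12·(0.0885)²) = 5.38e4 N/C.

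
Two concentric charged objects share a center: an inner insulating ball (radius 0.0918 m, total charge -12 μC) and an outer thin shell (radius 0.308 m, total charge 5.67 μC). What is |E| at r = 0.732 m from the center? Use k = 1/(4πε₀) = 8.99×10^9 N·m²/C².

Symmetry ⇒ E = E(r) r̂. Gaussian sphere of radius r = 0.732 m (r > 0.308 m, enclosing both).
Q_enc = (-12 μC) + (5.67 μC) = -6.33×10^-6 C.
Gauss's law: E·4πr² = Q_enc/ε₀.
E = k|Q_enc|/r² = (8.99×10^9)(6.33×10^-6)/(0.732)² = 1.06e5 N/C.

E = 1.06×10^5 N/C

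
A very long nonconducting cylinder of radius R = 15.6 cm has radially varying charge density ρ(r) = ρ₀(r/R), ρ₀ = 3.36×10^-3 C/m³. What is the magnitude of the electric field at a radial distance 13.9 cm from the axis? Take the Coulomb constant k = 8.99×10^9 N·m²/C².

E = 1.57×10^7 N/C

By cylindrical symmetry E is radial; use a coaxial Gaussian cylinder of radius 13.9 cm and length L (r < R).
λ_enc = ∫₀^r ρ(r')·2πr' dr' = (2πρ₀/R)·r^3/3 = 1.211e-4 C/m.
Since E is radial and uniform over the curved surface, Φ = E·2πrL = Q_enc/ε₀ = λ_enc L/ε₀.
E = 2k|λ_enc|/r = 2(8.99×10^9)(1.211×10^-4)/(0.139) = 1.57×10^7 N/C.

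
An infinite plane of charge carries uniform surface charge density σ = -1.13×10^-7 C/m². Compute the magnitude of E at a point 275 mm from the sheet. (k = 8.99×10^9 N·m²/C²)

6.38×10^3 V/m

By planar symmetry E is perpendicular to the sheet and uniform; use a Gaussian pillbox with flat faces of area A on each side of the sheet.
Only the two end caps contribute flux: Φ = 2EA. With Q_enc = σA, Gauss's law gives E = |σ|/(2ε₀).
E = 2πk|σ| = 2π(8.99×10^9)(1.13e-7) = 6.38e3 N/C.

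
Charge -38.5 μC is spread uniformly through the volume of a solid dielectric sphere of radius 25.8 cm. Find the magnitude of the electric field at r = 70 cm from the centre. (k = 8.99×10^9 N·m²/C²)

7.06×10^5 V/m

By spherical symmetry E is radial; choose a Gaussian sphere of radius r = 70 cm (r > R, so the entire charge is enclosed).
Q_enc = -38.5 μC = -3.85e-5 C.
Since E is radial and uniform over the Gaussian sphere, Φ = E·4πr² = Q_enc/ε₀.
E = k|Q_enc|/r² = (8.99×10^9)(3.85e-5)/(0.7)² = 7.06×10^5 N/C.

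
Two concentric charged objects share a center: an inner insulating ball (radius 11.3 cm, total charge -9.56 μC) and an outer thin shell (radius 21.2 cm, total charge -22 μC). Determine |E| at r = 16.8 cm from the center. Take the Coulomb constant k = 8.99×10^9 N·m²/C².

Take a concentric spherical Gaussian surface of radius r = 16.8 cm (between the bodies, 11.3 cm < r < 21.2 cm).
The shell at 21.2 cm lies outside the Gaussian surface, so Q_enc = -9.56 μC = -9.56×10^-6 C.
Since E is radial and uniform over the Gaussian sphere, Φ = E·4πr² = Q_enc/ε₀.
E = k|Q_enc|/r² = (8.99×10^9)(9.56e-6)/(0.168)² = 3.05×10^6 N/C.

|E| ≈ 3.05×10^6 V/m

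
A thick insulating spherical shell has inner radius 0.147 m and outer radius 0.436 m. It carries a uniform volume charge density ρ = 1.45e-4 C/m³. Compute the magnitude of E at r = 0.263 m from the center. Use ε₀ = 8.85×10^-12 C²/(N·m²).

|E| ≈ 1.19×10^6 V/m

Use a concentric Gaussian sphere at r = 0.263 m (within the shell material, 0.147 m < r < 0.436 m).
Enclosed charge is the volume from a to r: Q_enc = (4π/3)ρ(r³ − a³) = 9.12×10^-6 C.
Since E is radial and uniform over the Gaussian sphere, Φ = E·4πr² = Q_enc/ε₀.
E = |Q_enc|/(4πε₀r²) = (9.12×10^-6)/(4π·8.85×10^-12·(0.263)²) = 1.19e6 N/C.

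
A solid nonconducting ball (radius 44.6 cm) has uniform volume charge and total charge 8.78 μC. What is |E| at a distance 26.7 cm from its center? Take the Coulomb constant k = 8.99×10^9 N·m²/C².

E ≈ 2.38e5 N/C

Take a concentric spherical Gaussian surface of radius r = 26.7 cm (r < R).
For a uniform sphere the enclosed fraction is (r/R)³, so Q_enc = (8.78 μC)(0.267/0.446)³ = 1.884×10^-6 C.
Gauss's law: E·4πr² = Q_enc/ε₀.
E = k|Q_enc|/r² = (8.99×10^9)(1.884×10^-6)/(0.267)² = 2.38×10^5 N/C.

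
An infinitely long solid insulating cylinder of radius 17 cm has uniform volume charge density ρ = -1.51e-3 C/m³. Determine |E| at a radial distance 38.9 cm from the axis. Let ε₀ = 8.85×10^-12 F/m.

Take a coaxial cylindrical Gaussian surface of radius r = 38.9 cm and length L (r > 17 cm, full cross-section enclosed).
λ_enc = ρ·πR² = (-1.51e-3)π(0.17)² = -1.371×10^-4 C/m.
Since E is radial and uniform over the curved surface, Φ = E·2πrL = Q_enc/ε₀ = λ_enc L/ε₀.
E = |λ_enc|/(2πε₀r) = (1.371×10^-4)/(2π·8.85×10^-12·0.389) = 6.34×10^6 N/C.

E ≈ 6.34e6 V/m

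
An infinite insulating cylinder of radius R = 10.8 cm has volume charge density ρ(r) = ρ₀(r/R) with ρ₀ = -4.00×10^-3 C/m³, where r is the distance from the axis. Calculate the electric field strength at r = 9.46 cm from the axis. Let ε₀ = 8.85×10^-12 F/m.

|E| = 1.25×10^7 N/C

Coaxial Gaussian cylinder, radius r = 9.46 cm, length L (r < R).
Integrating ρ over the cross-section to radius r: λ_enc = (2πρ₀/R) ∫₀^r r'^2 dr' = 2πρ₀ r^3/(3·R) = -6.567e-5 C/m.
By Gauss's law (flux through the curved wall only), E·2πrL = λ_enc L/ε₀.
E = |λ_enc|/(2πε₀r) = (6.567e-5)/(2π·8.85×10^-12·0.0946) = 1.25×10^7 N/C.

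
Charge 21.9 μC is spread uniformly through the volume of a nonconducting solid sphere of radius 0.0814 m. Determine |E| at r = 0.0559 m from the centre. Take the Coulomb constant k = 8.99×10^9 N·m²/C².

Use a concentric Gaussian sphere at r = 0.0559 m (r < R).
Only the charge within r is enclosed: Q_enc = Q·(r/R)³ = (21.9 μC)·(0.0559 m/0.0814 m)³ = 7.093×10^-6 C.
Since E is radial and uniform over the Gaussian sphere, Φ = E·4πr² = Q_enc/ε₀.
E = k|Q_enc|/r² = (8.99×10^9)(7.093e-6)/(0.0559)² = 2.04e7 N/C.

2.04×10^7 V/m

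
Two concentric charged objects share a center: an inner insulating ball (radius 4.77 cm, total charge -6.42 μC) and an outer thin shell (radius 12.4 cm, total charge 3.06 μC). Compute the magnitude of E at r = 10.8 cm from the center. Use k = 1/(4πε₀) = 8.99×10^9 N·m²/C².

Symmetry ⇒ E = E(r) r̂. Gaussian sphere of radius r = 10.8 cm (between the bodies, 4.77 cm < r < 12.4 cm).
The shell at 12.4 cm lies outside the Gaussian surface, so Q_enc = -6.42 μC = -6.42×10^-6 C.
Since E is radial and uniform over the Gaussian sphere, Φ = E·4πr² = Q_enc/ε₀.
E = k|Q_enc|/r² = (8.99×10^9)(6.42×10^-6)/(0.108)² = 4.95×10^6 N/C.

E = 4.95e6 V/m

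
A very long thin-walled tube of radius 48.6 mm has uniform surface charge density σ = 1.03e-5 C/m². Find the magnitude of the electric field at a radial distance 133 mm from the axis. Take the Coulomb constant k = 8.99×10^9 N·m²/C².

4.25×10^5 V/m

Take a coaxial cylindrical Gaussian surface of radius r = 133 mm and length L (r > 48.6 mm).
The whole shell is enclosed: λ_enc = σ·2πR = (1.03e-5)·2π·(0.0486) = 3.145×10^-6 C/m.
Gauss's law: E·2πrL = λ_enc L/ε₀.
E = 2k|λ_enc|/r = 2(8.99×10^9)(3.145×10^-6)/(0.133) = 4.25e5 N/C.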